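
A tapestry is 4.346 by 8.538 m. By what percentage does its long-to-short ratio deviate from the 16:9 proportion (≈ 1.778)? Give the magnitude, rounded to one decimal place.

Ratio = 8.538 / 4.346 ≈ 1.9646.
Ideal 16:9 ≈ 1.7778. |1.9646 − 1.7778| / 1.7778 ≈ 10.51% → 10.5%.

10.5%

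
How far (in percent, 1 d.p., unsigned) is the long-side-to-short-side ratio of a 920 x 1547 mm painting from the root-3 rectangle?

2.9%

Ratio = 1547 / 920 ≈ 1.6815.
Ideal root-3 ≈ 1.7321. |1.6815 − 1.7321| / 1.7321 ≈ 2.92% → 2.9%.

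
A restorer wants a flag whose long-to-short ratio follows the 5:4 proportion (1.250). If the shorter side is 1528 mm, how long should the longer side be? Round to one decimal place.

1910.0 mm

5:4 = 1.25000.
Longer side = 1528 × 1.25000 ≈ 1910.000 → 1910.0 mm.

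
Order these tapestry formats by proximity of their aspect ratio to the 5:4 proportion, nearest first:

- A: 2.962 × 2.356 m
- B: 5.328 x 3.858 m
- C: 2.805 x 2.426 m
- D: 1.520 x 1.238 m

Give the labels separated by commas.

A, D, C, B

Ratios: A = 2.962 / 2.356 ≈ 1.257; B = 5.328 / 3.858 ≈ 1.381; C = 2.805 / 2.426 ≈ 1.156; D = 1.520 / 1.238 ≈ 1.228.
|Δ from 1.250|: A 0.007; B 0.131; C 0.094; D 0.022.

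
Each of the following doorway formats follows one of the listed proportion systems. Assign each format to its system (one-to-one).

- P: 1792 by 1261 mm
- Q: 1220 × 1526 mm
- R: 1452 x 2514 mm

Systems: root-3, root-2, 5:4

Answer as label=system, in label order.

Ratios: P ≈ 1.421; Q ≈ 1.251; R ≈ 1.731.
Targets: root-3 ≈ 1.732; root-2 ≈ 1.414; 5:4 ≈ 1.250.

P=root-2, Q=5:4, R=root-3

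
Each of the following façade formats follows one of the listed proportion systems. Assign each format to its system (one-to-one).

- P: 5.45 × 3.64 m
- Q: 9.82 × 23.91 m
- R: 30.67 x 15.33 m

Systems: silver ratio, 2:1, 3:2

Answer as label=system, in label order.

P = 5.45/3.64 ≈ 1.497 → 3:2 (1.500)
Q = 23.91/9.82 ≈ 2.435 → silver ratio (2.414)
R = 30.67/15.33 ≈ 2.001 → 2:1 (2.000)

P=3:2, Q=silver ratio, R=2:1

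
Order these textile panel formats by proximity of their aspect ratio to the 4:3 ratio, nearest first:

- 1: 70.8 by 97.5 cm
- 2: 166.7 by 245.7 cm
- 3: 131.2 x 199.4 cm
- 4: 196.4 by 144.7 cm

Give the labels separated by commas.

4, 1, 2, 3

1: 97.5/70.8 ≈ 1.377 → |1.377 − 1.333| = 0.044
2: 245.7/166.7 ≈ 1.474 → |1.474 − 1.333| = 0.141
3: 199.4/131.2 ≈ 1.520 → |1.520 − 1.333| = 0.187
4: 196.4/144.7 ≈ 1.357 → |1.357 − 1.333| = 0.024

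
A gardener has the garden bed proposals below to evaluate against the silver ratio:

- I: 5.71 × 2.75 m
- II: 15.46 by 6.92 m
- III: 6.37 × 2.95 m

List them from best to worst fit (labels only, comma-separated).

I: 5.71/2.75 ≈ 2.076 → |2.076 − 2.414| = 0.338
II: 15.46/6.92 ≈ 2.234 → |2.234 − 2.414| = 0.180
III: 6.37/2.95 ≈ 2.159 → |2.159 − 2.414| = 0.255

II, III, I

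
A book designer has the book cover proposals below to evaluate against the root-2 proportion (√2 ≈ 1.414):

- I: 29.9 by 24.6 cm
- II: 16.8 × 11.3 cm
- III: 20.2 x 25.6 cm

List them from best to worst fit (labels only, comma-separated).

II, III, I

I: 29.9/24.6 ≈ 1.215 → |1.215 − 1.414| = 0.199
II: 16.8/11.3 ≈ 1.487 → |1.487 − 1.414| = 0.073
III: 25.6/20.2 ≈ 1.267 → |1.267 − 1.414| = 0.147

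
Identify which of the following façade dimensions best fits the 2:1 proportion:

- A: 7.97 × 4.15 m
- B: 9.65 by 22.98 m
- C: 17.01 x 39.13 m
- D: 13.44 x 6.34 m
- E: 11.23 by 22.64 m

E

Target 2:1 ≈ 2.000.
A: 1.920 (Δ0.080)  B: 2.381 (Δ0.381)  C: 2.300 (Δ0.300)  D: 2.120 (Δ0.120)  E: 2.016 (Δ0.016)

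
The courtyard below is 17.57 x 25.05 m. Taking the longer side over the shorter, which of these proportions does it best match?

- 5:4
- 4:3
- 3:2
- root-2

25.05/17.57 ≈ 1.426. Nearest candidates are root-2 (1.414, off by 0.012) and 3:2 (1.500, off by 0.074).

root-2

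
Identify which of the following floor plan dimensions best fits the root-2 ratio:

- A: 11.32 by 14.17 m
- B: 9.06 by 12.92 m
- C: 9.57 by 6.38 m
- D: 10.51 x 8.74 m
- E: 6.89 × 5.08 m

B

Ratios (long/short): A ≈ 1.252; B ≈ 1.426; C ≈ 1.500; D ≈ 1.203; E ≈ 1.356.
root-2 ≈ 1.414; option B is nearest (Δ 0.012).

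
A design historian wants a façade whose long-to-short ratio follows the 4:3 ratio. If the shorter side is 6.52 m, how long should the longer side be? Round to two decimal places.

4:3 ≈ 1.33333.
Longer side = 6.52 × 1.33333 ≈ 8.6933 → 8.69 m.

8.69 m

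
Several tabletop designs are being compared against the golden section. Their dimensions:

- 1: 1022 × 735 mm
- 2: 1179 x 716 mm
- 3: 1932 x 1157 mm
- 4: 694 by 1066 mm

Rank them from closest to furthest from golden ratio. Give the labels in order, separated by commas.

2, 3, 4, 1

1: 1022/735 ≈ 1.390 → |1.390 − 1.618| = 0.228
2: 1179/716 ≈ 1.647 → |1.647 − 1.618| = 0.029
3: 1932/1157 ≈ 1.670 → |1.670 − 1.618| = 0.052
4: 1066/694 ≈ 1.536 → |1.536 − 1.618| = 0.082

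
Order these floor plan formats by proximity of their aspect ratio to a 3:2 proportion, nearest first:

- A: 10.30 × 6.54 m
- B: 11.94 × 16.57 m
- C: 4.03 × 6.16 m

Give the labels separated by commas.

A: 10.30/6.54 ≈ 1.575 → |1.575 − 1.500| = 0.075
B: 16.57/11.94 ≈ 1.388 → |1.388 − 1.500| = 0.112
C: 6.16/4.03 ≈ 1.529 → |1.529 − 1.500| = 0.029

C, A, B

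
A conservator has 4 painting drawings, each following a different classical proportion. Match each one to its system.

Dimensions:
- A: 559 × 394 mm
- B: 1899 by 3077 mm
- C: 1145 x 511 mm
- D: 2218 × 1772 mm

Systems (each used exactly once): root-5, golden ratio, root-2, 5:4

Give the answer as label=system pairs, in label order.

A=root-2, B=golden ratio, C=root-5, D=5:4

A = 559/394 ≈ 1.419 → root-2 (1.414)
B = 3077/1899 ≈ 1.620 → golden ratio (1.618)
C = 1145/511 ≈ 2.241 → root-5 (2.236)
D = 2218/1772 ≈ 1.252 → 5:4 (1.250)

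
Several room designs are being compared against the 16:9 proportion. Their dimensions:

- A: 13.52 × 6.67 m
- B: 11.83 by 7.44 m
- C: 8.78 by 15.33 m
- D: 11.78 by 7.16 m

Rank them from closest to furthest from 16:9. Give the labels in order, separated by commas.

A: 13.52/6.67 ≈ 2.027 → |2.027 − 1.778| = 0.249
B: 11.83/7.44 ≈ 1.590 → |1.590 − 1.778| = 0.188
C: 15.33/8.78 ≈ 1.746 → |1.746 − 1.778| = 0.032
D: 11.78/7.16 ≈ 1.645 → |1.645 − 1.778| = 0.133

C, D, B, A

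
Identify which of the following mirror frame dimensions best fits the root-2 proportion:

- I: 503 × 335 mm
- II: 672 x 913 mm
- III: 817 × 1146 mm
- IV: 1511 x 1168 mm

Target root-2 ≈ 1.414.
I: 1.501 (Δ0.087)  II: 1.359 (Δ0.055)  III: 1.403 (Δ0.011)  IV: 1.294 (Δ0.120)

III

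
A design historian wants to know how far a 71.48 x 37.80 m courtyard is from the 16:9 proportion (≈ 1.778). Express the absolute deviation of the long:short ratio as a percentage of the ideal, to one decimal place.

Ratio = 71.48 / 37.80 ≈ 1.8910.
Ideal 16:9 ≈ 1.7778. |1.8910 − 1.7778| / 1.7778 ≈ 6.37% → 6.4%.

6.4%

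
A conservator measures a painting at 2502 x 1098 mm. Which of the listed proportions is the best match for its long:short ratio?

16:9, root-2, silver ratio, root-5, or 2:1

2502/1098 ≈ 2.279. Nearest candidates are root-5 (2.236, off by 0.043) and silver ratio (2.414, off by 0.135).

root-5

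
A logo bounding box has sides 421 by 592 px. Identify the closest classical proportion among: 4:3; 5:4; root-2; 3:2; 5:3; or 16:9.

Ratio = 592 / 421 ≈ 1.406.
Distances: 4:3 1.333 (Δ 0.073); 5:4 1.250 (Δ 0.156); root-2 1.414 (Δ 0.008); 3:2 1.500 (Δ 0.094); 5:3 1.667 (Δ 0.261); 16:9 1.778 (Δ 0.372).

root-2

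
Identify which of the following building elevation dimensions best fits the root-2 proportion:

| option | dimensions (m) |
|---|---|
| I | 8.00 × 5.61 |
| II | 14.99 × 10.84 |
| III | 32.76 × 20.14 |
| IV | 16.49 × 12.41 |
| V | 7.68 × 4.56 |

I

Ratios (long/short): I ≈ 1.426; II ≈ 1.383; III ≈ 1.627; IV ≈ 1.329; V ≈ 1.684.
root-2 ≈ 1.414; option I is nearest (Δ 0.012).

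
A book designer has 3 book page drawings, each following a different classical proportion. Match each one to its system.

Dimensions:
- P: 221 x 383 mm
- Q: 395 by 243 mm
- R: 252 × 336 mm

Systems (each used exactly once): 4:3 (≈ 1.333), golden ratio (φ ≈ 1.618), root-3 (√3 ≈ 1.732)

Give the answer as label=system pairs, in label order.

Ratios: P ≈ 1.733; Q ≈ 1.626; R ≈ 1.333.
Targets: 4:3 ≈ 1.333; golden ratio ≈ 1.618; root-3 ≈ 1.732.

P=root-3, Q=golden ratio, R=4:3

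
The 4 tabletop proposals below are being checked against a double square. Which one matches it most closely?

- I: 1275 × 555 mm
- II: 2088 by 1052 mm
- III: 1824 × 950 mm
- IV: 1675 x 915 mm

Ratios (long/short): I ≈ 2.297; II ≈ 1.985; III ≈ 1.920; IV ≈ 1.831.
2:1 ≈ 2.000; option II is nearest (Δ 0.015).

II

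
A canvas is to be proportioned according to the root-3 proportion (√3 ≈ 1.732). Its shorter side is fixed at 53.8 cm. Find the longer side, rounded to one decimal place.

93.2 cm

root-3 ≈ 1.73205.
Longer side = 53.8 × 1.73205 ≈ 93.184 → 93.2 cm.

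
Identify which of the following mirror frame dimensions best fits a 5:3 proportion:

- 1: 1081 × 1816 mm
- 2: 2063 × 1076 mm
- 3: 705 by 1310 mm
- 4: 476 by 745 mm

Target 5:3 ≈ 1.667.
1: 1.680 (Δ0.013)  2: 1.917 (Δ0.250)  3: 1.858 (Δ0.191)  4: 1.565 (Δ0.102)

1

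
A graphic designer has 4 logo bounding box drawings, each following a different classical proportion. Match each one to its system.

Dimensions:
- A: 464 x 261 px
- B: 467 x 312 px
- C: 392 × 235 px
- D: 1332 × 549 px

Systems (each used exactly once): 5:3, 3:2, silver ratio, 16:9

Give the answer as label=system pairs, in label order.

A = 464/261 ≈ 1.778 → 16:9 (1.778)
B = 467/312 ≈ 1.497 → 3:2 (1.500)
C = 392/235 ≈ 1.668 → 5:3 (1.667)
D = 1332/549 ≈ 2.426 → silver ratio (2.414)

A=16:9, B=3:2, C=5:3, D=silver ratio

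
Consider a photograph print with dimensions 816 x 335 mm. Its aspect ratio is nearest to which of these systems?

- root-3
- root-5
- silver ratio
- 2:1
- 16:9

816/335 ≈ 2.436. Nearest candidates are silver ratio (2.414, off by 0.022) and root-5 (2.236, off by 0.200).

silver ratio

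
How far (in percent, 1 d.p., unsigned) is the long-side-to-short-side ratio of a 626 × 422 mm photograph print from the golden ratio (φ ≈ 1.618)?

Ratio = 626 / 422 ≈ 1.4834.
Ideal golden ratio ≈ 1.6180. |1.4834 − 1.6180| / 1.6180 ≈ 8.32% → 8.3%.

8.3%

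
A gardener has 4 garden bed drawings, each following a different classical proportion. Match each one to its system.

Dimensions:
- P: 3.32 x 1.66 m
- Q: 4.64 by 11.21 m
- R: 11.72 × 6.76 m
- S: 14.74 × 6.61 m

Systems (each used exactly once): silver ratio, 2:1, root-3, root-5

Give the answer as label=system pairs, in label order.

P = 3.32/1.66 ≈ 2.000 → 2:1 (2.000)
Q = 11.21/4.64 ≈ 2.416 → silver ratio (2.414)
R = 11.72/6.76 ≈ 1.734 → root-3 (1.732)
S = 14.74/6.61 ≈ 2.230 → root-5 (2.236)

P=2:1, Q=silver ratio, R=root-3, S=root-5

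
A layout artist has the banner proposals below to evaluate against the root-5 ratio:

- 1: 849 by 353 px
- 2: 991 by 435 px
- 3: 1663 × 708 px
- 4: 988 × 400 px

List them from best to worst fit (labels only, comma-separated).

2, 3, 1, 4

1: 849/353 ≈ 2.405 → |2.405 − 2.236| = 0.169
2: 991/435 ≈ 2.278 → |2.278 − 2.236| = 0.042
3: 1663/708 ≈ 2.349 → |2.349 − 2.236| = 0.113
4: 988/400 ≈ 2.470 → |2.470 − 2.236| = 0.234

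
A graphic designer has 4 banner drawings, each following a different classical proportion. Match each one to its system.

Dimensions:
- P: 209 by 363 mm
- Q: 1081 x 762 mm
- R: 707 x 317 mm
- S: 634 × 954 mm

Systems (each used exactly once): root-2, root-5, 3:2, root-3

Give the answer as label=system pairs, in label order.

P=root-3, Q=root-2, R=root-5, S=3:2

P = 363/209 ≈ 1.737 → root-3 (1.732)
Q = 1081/762 ≈ 1.419 → root-2 (1.414)
R = 707/317 ≈ 2.230 → root-5 (2.236)
S = 954/634 ≈ 1.505 → 3:2 (1.500)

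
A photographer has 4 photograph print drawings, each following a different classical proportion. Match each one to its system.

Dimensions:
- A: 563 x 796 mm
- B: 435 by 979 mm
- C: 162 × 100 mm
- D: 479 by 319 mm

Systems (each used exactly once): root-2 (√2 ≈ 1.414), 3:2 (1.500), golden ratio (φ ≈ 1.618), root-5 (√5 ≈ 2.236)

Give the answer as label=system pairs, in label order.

Ratios: A ≈ 1.414; B ≈ 2.251; C ≈ 1.620; D ≈ 1.502.
Targets: root-2 ≈ 1.414; 3:2 ≈ 1.500; golden ratio ≈ 1.618; root-5 ≈ 2.236.

A=root-2, B=root-5, C=golden ratio, D=3:2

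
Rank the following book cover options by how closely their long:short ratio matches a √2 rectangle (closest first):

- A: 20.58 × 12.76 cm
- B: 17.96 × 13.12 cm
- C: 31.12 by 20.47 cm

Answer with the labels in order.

Ratios: A = 20.58 / 12.76 ≈ 1.613; B = 17.96 / 13.12 ≈ 1.369; C = 31.12 / 20.47 ≈ 1.520.
|Δ from 1.414|: A 0.199; B 0.045; C 0.106.

B, C, A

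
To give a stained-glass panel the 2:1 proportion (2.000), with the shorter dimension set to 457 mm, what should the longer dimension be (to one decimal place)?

2:1 = 2.00000.
Longer side = 457 × 2.00000 ≈ 914.000 → 914.0 mm.

914.0 mm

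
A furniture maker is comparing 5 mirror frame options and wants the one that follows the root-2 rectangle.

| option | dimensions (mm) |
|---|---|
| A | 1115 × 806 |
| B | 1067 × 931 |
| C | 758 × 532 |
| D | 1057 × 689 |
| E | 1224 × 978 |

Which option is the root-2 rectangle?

Ratios (long/short): A ≈ 1.383; B ≈ 1.146; C ≈ 1.425; D ≈ 1.534; E ≈ 1.252.
root-2 ≈ 1.414; option C is nearest (Δ 0.011).

C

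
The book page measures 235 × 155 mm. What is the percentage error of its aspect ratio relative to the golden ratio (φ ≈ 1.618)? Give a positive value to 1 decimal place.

6.3%

Ratio = 235 / 155 ≈ 1.5161.
Ideal golden ratio ≈ 1.6180. |1.5161 − 1.6180| / 1.6180 ≈ 6.30% → 6.3%.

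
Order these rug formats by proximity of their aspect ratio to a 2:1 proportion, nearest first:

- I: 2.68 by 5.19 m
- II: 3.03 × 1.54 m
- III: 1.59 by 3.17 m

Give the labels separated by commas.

III, II, I

Ratios: I = 5.19 / 2.68 ≈ 1.937; II = 3.03 / 1.54 ≈ 1.968; III = 3.17 / 1.59 ≈ 1.994.
|Δ from 2.000|: I 0.063; II 0.032; III 0.006.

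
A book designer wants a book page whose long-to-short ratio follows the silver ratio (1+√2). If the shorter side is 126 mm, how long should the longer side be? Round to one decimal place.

304.2 mm

silver ratio ≈ 2.41421.
Longer side = 126 × 2.41421 ≈ 304.190 → 304.2 mm.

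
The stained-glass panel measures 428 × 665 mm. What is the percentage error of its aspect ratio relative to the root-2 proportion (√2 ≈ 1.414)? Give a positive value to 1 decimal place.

9.9%

Ratio = 665 / 428 ≈ 1.5537.
Ideal root-2 ≈ 1.4142. |1.5537 − 1.4142| / 1.4142 ≈ 9.86% → 9.9%.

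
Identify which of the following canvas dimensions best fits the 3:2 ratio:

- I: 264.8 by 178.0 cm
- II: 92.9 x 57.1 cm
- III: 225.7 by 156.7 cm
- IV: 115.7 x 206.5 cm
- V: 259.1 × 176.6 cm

Ratios (long/short): I ≈ 1.488; II ≈ 1.627; III ≈ 1.440; IV ≈ 1.785; V ≈ 1.467.
3:2 ≈ 1.500; option I is nearest (Δ 0.012).

I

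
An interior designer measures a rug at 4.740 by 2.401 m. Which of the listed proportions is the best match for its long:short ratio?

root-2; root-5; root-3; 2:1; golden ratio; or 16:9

2:1

Ratio = 4.740 / 2.401 ≈ 1.974.
Distances: root-2 1.414 (Δ 0.560); root-5 2.236 (Δ 0.262); root-3 1.732 (Δ 0.242); 2:1 2.000 (Δ 0.026); golden ratio 1.618 (Δ 0.356); 16:9 1.778 (Δ 0.196).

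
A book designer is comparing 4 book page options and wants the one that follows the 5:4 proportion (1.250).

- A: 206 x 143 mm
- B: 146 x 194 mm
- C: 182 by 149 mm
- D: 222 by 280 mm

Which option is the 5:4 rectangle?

D

Ratios (long/short): A ≈ 1.441; B ≈ 1.329; C ≈ 1.221; D ≈ 1.261.
5:4 ≈ 1.250; option D is nearest (Δ 0.011).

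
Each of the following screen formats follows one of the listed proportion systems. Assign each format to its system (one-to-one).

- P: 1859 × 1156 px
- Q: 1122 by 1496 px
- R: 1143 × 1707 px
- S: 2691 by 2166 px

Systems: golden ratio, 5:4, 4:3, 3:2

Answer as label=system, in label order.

P=golden ratio, Q=4:3, R=3:2, S=5:4

Ratios: P ≈ 1.608; Q ≈ 1.333; R ≈ 1.493; S ≈ 1.242.
Targets: golden ratio ≈ 1.618; 5:4 ≈ 1.250; 4:3 ≈ 1.333; 3:2 ≈ 1.500.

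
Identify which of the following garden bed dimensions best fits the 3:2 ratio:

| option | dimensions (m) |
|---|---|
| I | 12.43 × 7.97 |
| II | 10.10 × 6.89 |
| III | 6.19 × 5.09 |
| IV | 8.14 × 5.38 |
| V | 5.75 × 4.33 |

Ratios (long/short): I ≈ 1.560; II ≈ 1.466; III ≈ 1.216; IV ≈ 1.513; V ≈ 1.328.
3:2 ≈ 1.500; option IV is nearest (Δ 0.013).

IV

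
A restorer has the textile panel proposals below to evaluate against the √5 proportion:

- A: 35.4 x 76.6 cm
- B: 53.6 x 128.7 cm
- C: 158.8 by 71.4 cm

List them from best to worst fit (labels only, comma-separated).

C, A, B

A: 76.6/35.4 ≈ 2.164 → |2.164 − 2.236| = 0.072
B: 128.7/53.6 ≈ 2.401 → |2.401 − 2.236| = 0.165
C: 158.8/71.4 ≈ 2.224 → |2.224 − 2.236| = 0.012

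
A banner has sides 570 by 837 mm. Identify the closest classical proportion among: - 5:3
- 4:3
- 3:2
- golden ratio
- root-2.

Ratio = 837 / 570 ≈ 1.468.
Distances: 5:3 1.667 (Δ 0.199); 4:3 1.333 (Δ 0.135); 3:2 1.500 (Δ 0.032); golden ratio 1.618 (Δ 0.150); root-2 1.414 (Δ 0.054).

3:2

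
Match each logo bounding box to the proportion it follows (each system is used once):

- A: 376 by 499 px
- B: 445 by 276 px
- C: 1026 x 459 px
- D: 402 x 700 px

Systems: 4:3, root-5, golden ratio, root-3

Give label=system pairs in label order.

A=4:3, B=golden ratio, C=root-5, D=root-3

A = 499/376 ≈ 1.327 → 4:3 (1.333)
B = 445/276 ≈ 1.612 → golden ratio (1.618)
C = 1026/459 ≈ 2.235 → root-5 (2.236)
D = 700/402 ≈ 1.741 → root-3 (1.732)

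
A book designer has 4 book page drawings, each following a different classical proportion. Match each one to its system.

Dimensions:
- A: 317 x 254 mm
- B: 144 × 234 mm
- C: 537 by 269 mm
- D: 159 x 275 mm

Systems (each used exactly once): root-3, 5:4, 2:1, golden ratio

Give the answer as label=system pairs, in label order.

A = 317/254 ≈ 1.248 → 5:4 (1.250)
B = 234/144 ≈ 1.625 → golden ratio (1.618)
C = 537/269 ≈ 1.996 → 2:1 (2.000)
D = 275/159 ≈ 1.730 → root-3 (1.732)

A=5:4, B=golden ratio, C=2:1, D=root-3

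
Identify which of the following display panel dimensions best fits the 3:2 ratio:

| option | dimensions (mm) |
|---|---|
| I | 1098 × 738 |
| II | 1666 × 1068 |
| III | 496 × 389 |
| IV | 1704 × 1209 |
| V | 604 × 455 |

Target 3:2 ≈ 1.500.
I: 1.488 (Δ0.012)  II: 1.560 (Δ0.060)  III: 1.275 (Δ0.225)  IV: 1.409 (Δ0.091)  V: 1.327 (Δ0.173)

I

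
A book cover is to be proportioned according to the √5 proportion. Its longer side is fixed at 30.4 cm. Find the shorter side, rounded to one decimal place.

13.6 cm

root-5 ≈ 2.23607.
Shorter side = 30.4 ÷ 2.23607 ≈ 13.595 → 13.6 cm.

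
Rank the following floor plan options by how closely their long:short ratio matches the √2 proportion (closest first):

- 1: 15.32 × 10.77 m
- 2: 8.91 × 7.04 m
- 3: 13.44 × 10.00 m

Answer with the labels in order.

1, 3, 2

1: 15.32/10.77 ≈ 1.422 → |1.422 − 1.414| = 0.008
2: 8.91/7.04 ≈ 1.266 → |1.266 − 1.414| = 0.148
3: 13.44/10.00 ≈ 1.344 → |1.344 − 1.414| = 0.070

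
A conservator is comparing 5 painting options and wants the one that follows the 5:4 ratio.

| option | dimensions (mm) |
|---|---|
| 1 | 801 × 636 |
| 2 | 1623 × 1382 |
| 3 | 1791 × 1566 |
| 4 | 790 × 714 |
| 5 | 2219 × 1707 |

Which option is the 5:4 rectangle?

1

Ratios (long/short): 1 ≈ 1.259; 2 ≈ 1.174; 3 ≈ 1.144; 4 ≈ 1.106; 5 ≈ 1.300.
5:4 ≈ 1.250; option 1 is nearest (Δ 0.009).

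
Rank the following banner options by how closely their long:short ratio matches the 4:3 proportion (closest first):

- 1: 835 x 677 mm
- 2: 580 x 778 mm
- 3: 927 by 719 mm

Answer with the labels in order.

1: 835/677 ≈ 1.233 → |1.233 − 1.333| = 0.100
2: 778/580 ≈ 1.341 → |1.341 − 1.333| = 0.008
3: 927/719 ≈ 1.289 → |1.289 − 1.333| = 0.044

2, 3, 1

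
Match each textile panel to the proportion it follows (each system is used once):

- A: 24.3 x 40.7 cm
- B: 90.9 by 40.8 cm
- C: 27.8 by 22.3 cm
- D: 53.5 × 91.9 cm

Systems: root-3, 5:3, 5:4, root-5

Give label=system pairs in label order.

A=5:3, B=root-5, C=5:4, D=root-3

Ratios: A ≈ 1.675; B ≈ 2.228; C ≈ 1.247; D ≈ 1.718.
Targets: root-3 ≈ 1.732; 5:3 ≈ 1.667; 5:4 ≈ 1.250; root-5 ≈ 2.236.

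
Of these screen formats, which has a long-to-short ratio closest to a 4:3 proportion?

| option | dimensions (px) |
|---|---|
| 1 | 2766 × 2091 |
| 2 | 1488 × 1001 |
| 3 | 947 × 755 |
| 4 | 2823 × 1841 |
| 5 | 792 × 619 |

Ratios (long/short): 1 ≈ 1.323; 2 ≈ 1.487; 3 ≈ 1.254; 4 ≈ 1.533; 5 ≈ 1.279.
4:3 ≈ 1.333; option 1 is nearest (Δ 0.010).

1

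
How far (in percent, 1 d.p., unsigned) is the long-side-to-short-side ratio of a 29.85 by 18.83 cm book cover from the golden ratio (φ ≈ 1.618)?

2.0%

Ratio = 29.85 / 18.83 ≈ 1.5852.
Ideal golden ratio ≈ 1.6180. |1.5852 − 1.6180| / 1.6180 ≈ 2.03% → 2.0%.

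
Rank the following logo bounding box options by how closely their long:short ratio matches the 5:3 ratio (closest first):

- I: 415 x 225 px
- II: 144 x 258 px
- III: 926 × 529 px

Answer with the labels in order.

III, II, I

I: 415/225 ≈ 1.844 → |1.844 − 1.667| = 0.177
II: 258/144 ≈ 1.792 → |1.792 − 1.667| = 0.125
III: 926/529 ≈ 1.750 → |1.750 − 1.667| = 0.083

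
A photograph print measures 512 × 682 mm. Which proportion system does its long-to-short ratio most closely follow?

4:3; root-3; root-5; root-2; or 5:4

4:3

Ratio = 682 / 512 ≈ 1.332.
Distances: 4:3 1.333 (Δ 0.001); root-3 1.732 (Δ 0.400); root-5 2.236 (Δ 0.904); root-2 1.414 (Δ 0.082); 5:4 1.250 (Δ 0.082).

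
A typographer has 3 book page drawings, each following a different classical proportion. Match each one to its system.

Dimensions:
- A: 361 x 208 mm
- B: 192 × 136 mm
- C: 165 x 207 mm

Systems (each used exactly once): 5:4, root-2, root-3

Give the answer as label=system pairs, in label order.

Ratios: A ≈ 1.736; B ≈ 1.412; C ≈ 1.255.
Targets: 5:4 ≈ 1.250; root-2 ≈ 1.414; root-3 ≈ 1.732.

A=root-3, B=root-2, C=5:4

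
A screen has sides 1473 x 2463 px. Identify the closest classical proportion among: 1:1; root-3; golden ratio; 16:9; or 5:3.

5:3

2463/1473 ≈ 1.672. Nearest candidates are 5:3 (1.667, off by 0.005) and golden ratio (1.618, off by 0.054).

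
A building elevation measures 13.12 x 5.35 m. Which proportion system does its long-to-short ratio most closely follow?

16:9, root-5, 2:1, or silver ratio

silver ratio

13.12/5.35 ≈ 2.452. Nearest candidates are silver ratio (2.414, off by 0.038) and root-5 (2.236, off by 0.216).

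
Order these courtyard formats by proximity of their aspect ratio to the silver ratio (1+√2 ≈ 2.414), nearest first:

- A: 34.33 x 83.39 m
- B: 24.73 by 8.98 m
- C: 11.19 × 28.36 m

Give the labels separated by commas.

A, C, B

Ratios: A = 83.39 / 34.33 ≈ 2.429; B = 24.73 / 8.98 ≈ 2.754; C = 28.36 / 11.19 ≈ 2.534.
|Δ from 2.414|: A 0.015; B 0.340; C 0.120.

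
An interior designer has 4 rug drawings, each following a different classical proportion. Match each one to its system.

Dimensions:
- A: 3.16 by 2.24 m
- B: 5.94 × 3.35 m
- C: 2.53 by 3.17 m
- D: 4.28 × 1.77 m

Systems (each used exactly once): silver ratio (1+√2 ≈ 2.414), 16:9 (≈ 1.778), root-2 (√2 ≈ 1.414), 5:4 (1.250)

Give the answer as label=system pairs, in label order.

A=root-2, B=16:9, C=5:4, D=silver ratio

A = 3.16/2.24 ≈ 1.411 → root-2 (1.414)
B = 5.94/3.35 ≈ 1.773 → 16:9 (1.778)
C = 3.17/2.53 ≈ 1.253 → 5:4 (1.250)
D = 4.28/1.77 ≈ 2.418 → silver ratio (2.414)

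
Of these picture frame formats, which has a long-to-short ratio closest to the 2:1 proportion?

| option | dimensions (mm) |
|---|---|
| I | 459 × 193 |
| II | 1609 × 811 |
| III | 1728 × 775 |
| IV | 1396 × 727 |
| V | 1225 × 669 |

Ratios (long/short): I ≈ 2.378; II ≈ 1.984; III ≈ 2.230; IV ≈ 1.920; V ≈ 1.831.
2:1 ≈ 2.000; option II is nearest (Δ 0.016).

II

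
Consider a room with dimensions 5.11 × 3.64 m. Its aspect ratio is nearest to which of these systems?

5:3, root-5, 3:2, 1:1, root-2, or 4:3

root-2

5.11/3.64 ≈ 1.404. Nearest candidates are root-2 (1.414, off by 0.010) and 4:3 (1.333, off by 0.071).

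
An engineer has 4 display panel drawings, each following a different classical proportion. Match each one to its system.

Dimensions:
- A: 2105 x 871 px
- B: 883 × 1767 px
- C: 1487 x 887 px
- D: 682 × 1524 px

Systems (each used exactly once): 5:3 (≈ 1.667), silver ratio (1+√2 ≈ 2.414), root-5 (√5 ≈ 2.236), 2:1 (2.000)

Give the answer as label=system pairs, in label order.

Ratios: A ≈ 2.417; B ≈ 2.001; C ≈ 1.676; D ≈ 2.235.
Targets: 5:3 ≈ 1.667; silver ratio ≈ 2.414; root-5 ≈ 2.236; 2:1 ≈ 2.000.

A=silver ratio, B=2:1, C=5:3, D=root-5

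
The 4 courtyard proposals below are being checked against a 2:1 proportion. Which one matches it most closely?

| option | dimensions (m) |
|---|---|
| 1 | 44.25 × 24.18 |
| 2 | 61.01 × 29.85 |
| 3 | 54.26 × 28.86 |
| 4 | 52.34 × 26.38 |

Ratios (long/short): 1 ≈ 1.830; 2 ≈ 2.044; 3 ≈ 1.880; 4 ≈ 1.984.
2:1 ≈ 2.000; option 4 is nearest (Δ 0.016).

4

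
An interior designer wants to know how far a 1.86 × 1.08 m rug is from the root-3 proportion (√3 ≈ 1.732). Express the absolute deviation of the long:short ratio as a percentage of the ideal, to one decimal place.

Ratio = 1.86 / 1.08 ≈ 1.7222.
Ideal root-3 ≈ 1.7321. |1.7222 − 1.7321| / 1.7321 ≈ 0.57% → 0.6%.

0.6%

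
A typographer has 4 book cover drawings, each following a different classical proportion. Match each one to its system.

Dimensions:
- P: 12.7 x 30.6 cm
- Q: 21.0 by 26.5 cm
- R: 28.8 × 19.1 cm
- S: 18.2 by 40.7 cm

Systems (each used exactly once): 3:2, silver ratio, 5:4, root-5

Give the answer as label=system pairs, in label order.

Ratios: P ≈ 2.409; Q ≈ 1.262; R ≈ 1.508; S ≈ 2.236.
Targets: 3:2 ≈ 1.500; silver ratio ≈ 2.414; 5:4 ≈ 1.250; root-5 ≈ 2.236.

P=silver ratio, Q=5:4, R=3:2, S=root-5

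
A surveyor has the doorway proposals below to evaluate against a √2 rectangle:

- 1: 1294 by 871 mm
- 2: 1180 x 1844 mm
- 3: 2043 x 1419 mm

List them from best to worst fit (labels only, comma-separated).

Ratios: 1 = 1294 / 871 ≈ 1.486; 2 = 1844 / 1180 ≈ 1.563; 3 = 2043 / 1419 ≈ 1.440.
|Δ from 1.414|: 1 0.072; 2 0.149; 3 0.026.

3, 1, 2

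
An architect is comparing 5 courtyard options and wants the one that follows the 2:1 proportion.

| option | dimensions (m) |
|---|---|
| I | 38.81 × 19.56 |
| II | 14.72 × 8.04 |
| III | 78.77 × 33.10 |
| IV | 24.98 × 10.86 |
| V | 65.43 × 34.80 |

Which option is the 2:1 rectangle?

Target 2:1 ≈ 2.000.
I: 1.984 (Δ0.016)  II: 1.831 (Δ0.169)  III: 2.380 (Δ0.380)  IV: 2.300 (Δ0.300)  V: 1.880 (Δ0.120)

I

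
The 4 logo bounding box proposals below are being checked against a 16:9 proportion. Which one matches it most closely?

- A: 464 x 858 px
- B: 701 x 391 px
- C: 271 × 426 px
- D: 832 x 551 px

Ratios (long/short): A ≈ 1.849; B ≈ 1.793; C ≈ 1.572; D ≈ 1.510.
16:9 ≈ 1.778; option B is nearest (Δ 0.015).

B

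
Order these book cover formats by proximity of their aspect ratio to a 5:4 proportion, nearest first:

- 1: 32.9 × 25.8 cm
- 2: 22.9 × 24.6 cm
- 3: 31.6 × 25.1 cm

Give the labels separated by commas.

1: 32.9/25.8 ≈ 1.275 → |1.275 − 1.250| = 0.025
2: 24.6/22.9 ≈ 1.074 → |1.074 − 1.250| = 0.176
3: 31.6/25.1 ≈ 1.259 → |1.259 − 1.250| = 0.009

3, 1, 2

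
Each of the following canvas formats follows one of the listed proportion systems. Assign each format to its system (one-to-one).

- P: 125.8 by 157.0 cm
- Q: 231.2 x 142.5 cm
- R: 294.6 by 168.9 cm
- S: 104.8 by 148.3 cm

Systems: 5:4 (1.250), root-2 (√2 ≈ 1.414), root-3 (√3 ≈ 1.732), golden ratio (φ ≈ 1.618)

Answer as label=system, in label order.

Ratios: P ≈ 1.248; Q ≈ 1.622; R ≈ 1.744; S ≈ 1.415.
Targets: 5:4 ≈ 1.250; root-2 ≈ 1.414; root-3 ≈ 1.732; golden ratio ≈ 1.618.

P=5:4, Q=golden ratio, R=root-3, S=root-2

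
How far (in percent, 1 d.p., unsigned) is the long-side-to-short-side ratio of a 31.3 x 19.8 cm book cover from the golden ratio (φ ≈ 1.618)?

Ratio = 31.3 / 19.8 ≈ 1.5808.
Ideal golden ratio ≈ 1.6180. |1.5808 − 1.6180| / 1.6180 ≈ 2.30% → 2.3%.

2.3%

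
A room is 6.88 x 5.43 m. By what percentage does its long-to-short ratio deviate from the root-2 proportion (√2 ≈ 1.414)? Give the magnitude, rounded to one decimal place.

10.4%

Ratio = 6.88 / 5.43 ≈ 1.2670.
Ideal root-2 ≈ 1.4142. |1.2670 − 1.4142| / 1.4142 ≈ 10.41% → 10.4%.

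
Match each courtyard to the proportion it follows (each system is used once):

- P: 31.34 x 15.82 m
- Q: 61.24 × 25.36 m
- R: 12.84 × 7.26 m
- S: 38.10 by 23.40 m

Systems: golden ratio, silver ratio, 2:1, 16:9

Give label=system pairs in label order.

Ratios: P ≈ 1.981; Q ≈ 2.415; R ≈ 1.769; S ≈ 1.628.
Targets: golden ratio ≈ 1.618; silver ratio ≈ 2.414; 2:1 ≈ 2.000; 16:9 ≈ 1.778.

P=2:1, Q=silver ratio, R=16:9, S=golden ratio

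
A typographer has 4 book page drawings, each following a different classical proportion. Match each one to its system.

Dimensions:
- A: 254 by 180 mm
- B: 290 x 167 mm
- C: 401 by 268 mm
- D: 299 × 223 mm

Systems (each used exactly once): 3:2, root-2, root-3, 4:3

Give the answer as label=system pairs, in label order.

A=root-2, B=root-3, C=3:2, D=4:3

A = 254/180 ≈ 1.411 → root-2 (1.414)
B = 290/167 ≈ 1.737 → root-3 (1.732)
C = 401/268 ≈ 1.496 → 3:2 (1.500)
D = 299/223 ≈ 1.341 → 4:3 (1.333)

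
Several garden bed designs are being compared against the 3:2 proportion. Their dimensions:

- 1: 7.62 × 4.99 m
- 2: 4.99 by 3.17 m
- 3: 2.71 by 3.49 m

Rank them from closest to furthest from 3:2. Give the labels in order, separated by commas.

1: 7.62/4.99 ≈ 1.527 → |1.527 − 1.500| = 0.027
2: 4.99/3.17 ≈ 1.574 → |1.574 − 1.500| = 0.074
3: 3.49/2.71 ≈ 1.288 → |1.288 − 1.500| = 0.212

1, 2, 3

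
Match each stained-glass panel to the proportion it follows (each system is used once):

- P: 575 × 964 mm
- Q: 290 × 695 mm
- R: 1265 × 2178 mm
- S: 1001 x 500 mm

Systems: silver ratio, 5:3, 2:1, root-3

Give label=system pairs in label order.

Ratios: P ≈ 1.677; Q ≈ 2.397; R ≈ 1.722; S ≈ 2.002.
Targets: silver ratio ≈ 2.414; 5:3 ≈ 1.667; 2:1 ≈ 2.000; root-3 ≈ 1.732.

P=5:3, Q=silver ratio, R=root-3, S=2:1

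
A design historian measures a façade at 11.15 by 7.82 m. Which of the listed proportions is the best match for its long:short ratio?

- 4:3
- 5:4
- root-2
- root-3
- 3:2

Ratio = 11.15 / 7.82 ≈ 1.426.
Distances: 4:3 1.333 (Δ 0.093); 5:4 1.250 (Δ 0.176); root-2 1.414 (Δ 0.012); root-3 1.732 (Δ 0.306); 3:2 1.500 (Δ 0.074).

root-2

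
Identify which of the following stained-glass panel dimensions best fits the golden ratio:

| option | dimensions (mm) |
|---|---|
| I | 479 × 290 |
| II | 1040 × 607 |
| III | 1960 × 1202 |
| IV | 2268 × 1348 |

III

Ratios (long/short): I ≈ 1.652; II ≈ 1.713; III ≈ 1.631; IV ≈ 1.682.
golden ratio ≈ 1.618; option III is nearest (Δ 0.013).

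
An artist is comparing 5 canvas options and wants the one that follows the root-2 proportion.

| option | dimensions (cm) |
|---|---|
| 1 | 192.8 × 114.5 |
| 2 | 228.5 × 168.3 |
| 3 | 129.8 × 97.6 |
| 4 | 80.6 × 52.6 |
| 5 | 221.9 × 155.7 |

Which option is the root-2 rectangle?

Ratios (long/short): 1 ≈ 1.684; 2 ≈ 1.358; 3 ≈ 1.330; 4 ≈ 1.532; 5 ≈ 1.425.
root-2 ≈ 1.414; option 5 is nearest (Δ 0.011).

5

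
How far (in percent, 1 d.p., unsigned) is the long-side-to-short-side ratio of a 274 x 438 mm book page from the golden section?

1.2%

Ratio = 438 / 274 ≈ 1.5985.
Ideal golden ratio ≈ 1.6180. |1.5985 − 1.6180| / 1.6180 ≈ 1.21% → 1.2%.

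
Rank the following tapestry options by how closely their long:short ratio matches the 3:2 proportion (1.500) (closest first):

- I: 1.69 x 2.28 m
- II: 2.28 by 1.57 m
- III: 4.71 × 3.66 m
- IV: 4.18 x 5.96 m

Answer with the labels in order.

II, IV, I, III

Ratios: I = 2.28 / 1.69 ≈ 1.349; II = 2.28 / 1.57 ≈ 1.452; III = 4.71 / 3.66 ≈ 1.287; IV = 5.96 / 4.18 ≈ 1.426.
|Δ from 1.500|: I 0.151; II 0.048; III 0.213; IV 0.074.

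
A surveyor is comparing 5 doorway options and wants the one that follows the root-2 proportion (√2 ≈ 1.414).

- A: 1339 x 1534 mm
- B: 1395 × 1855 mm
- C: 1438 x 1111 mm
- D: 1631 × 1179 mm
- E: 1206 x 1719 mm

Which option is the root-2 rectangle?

E

Target root-2 ≈ 1.414.
A: 1.146 (Δ0.268)  B: 1.330 (Δ0.084)  C: 1.294 (Δ0.120)  D: 1.383 (Δ0.031)  E: 1.425 (Δ0.011)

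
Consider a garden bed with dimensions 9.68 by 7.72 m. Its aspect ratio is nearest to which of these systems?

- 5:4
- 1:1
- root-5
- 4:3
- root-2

Ratio = 9.68 / 7.72 ≈ 1.254.
Distances: 5:4 1.250 (Δ 0.004); 1:1 1.000 (Δ 0.254); root-5 2.236 (Δ 0.982); 4:3 1.333 (Δ 0.079); root-2 1.414 (Δ 0.160).

5:4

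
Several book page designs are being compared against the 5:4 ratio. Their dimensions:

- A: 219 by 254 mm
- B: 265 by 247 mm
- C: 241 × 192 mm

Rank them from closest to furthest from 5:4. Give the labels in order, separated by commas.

Ratios: A = 254 / 219 ≈ 1.160; B = 265 / 247 ≈ 1.073; C = 241 / 192 ≈ 1.255.
|Δ from 1.250|: A 0.090; B 0.177; C 0.005.

C, A, B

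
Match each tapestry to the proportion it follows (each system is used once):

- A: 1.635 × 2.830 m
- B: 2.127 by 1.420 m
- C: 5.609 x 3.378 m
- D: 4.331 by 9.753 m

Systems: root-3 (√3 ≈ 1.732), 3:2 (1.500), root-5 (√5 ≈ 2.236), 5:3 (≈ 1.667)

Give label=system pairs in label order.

Ratios: A ≈ 1.731; B ≈ 1.498; C ≈ 1.660; D ≈ 2.252.
Targets: root-3 ≈ 1.732; 3:2 ≈ 1.500; root-5 ≈ 2.236; 5:3 ≈ 1.667.

A=root-3, B=3:2, C=5:3, D=root-5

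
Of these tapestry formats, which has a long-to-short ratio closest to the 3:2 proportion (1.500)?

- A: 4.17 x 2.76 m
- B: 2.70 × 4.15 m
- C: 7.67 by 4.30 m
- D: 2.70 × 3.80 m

Ratios (long/short): A ≈ 1.511; B ≈ 1.537; C ≈ 1.784; D ≈ 1.407.
3:2 ≈ 1.500; option A is nearest (Δ 0.011).

A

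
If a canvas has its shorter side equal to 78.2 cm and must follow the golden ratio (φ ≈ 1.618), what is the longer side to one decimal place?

126.5 cm

golden ratio ≈ 1.61803.
Longer side = 78.2 × 1.61803 ≈ 126.530 → 126.5 cm.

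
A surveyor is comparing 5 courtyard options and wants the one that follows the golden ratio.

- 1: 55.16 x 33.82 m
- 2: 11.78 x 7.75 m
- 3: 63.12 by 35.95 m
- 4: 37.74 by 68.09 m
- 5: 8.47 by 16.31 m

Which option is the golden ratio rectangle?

1

Target golden ratio ≈ 1.618.
1: 1.631 (Δ0.013)  2: 1.520 (Δ0.098)  3: 1.756 (Δ0.138)  4: 1.804 (Δ0.186)  5: 1.926 (Δ0.308)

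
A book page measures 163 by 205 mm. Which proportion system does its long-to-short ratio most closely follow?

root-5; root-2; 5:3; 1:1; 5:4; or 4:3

205/163 ≈ 1.258. Nearest candidates are 5:4 (1.250, off by 0.008) and 4:3 (1.333, off by 0.075).

5:4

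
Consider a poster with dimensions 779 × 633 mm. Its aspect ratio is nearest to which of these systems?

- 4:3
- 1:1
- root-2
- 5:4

5:4

Ratio = 779 / 633 ≈ 1.231.
Distances: 4:3 1.333 (Δ 0.102); 1:1 1.000 (Δ 0.231); root-2 1.414 (Δ 0.183); 5:4 1.250 (Δ 0.019).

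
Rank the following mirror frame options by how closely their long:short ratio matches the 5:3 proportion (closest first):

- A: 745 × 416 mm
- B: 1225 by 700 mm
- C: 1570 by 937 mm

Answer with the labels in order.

C, B, A

A: 745/416 ≈ 1.791 → |1.791 − 1.667| = 0.124
B: 1225/700 ≈ 1.750 → |1.750 − 1.667| = 0.083
C: 1570/937 ≈ 1.676 → |1.676 − 1.667| = 0.009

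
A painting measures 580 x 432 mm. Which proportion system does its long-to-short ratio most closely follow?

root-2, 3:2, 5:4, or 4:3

Ratio = 580 / 432 ≈ 1.343.
Distances: root-2 1.414 (Δ 0.071); 3:2 1.500 (Δ 0.157); 5:4 1.250 (Δ 0.093); 4:3 1.333 (Δ 0.010).

4:3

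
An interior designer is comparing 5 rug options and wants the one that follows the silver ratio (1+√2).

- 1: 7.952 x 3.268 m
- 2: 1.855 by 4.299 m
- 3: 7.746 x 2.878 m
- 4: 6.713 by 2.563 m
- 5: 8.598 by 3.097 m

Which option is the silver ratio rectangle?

Ratios (long/short): 1 ≈ 2.433; 2 ≈ 2.318; 3 ≈ 2.691; 4 ≈ 2.619; 5 ≈ 2.776.
silver ratio ≈ 2.414; option 1 is nearest (Δ 0.019).

1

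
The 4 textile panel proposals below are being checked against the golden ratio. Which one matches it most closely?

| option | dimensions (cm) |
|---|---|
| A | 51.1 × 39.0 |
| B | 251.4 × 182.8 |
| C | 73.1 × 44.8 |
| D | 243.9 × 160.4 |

C

Target golden ratio ≈ 1.618.
A: 1.310 (Δ0.308)  B: 1.375 (Δ0.243)  C: 1.632 (Δ0.014)  D: 1.521 (Δ0.097)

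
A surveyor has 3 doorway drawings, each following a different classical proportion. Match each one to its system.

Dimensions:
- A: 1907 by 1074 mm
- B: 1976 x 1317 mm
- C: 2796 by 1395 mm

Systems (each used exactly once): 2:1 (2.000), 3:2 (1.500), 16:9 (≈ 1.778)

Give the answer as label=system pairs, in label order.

Ratios: A ≈ 1.776; B ≈ 1.500; C ≈ 2.004.
Targets: 2:1 ≈ 2.000; 3:2 ≈ 1.500; 16:9 ≈ 1.778.

A=16:9, B=3:2, C=2:1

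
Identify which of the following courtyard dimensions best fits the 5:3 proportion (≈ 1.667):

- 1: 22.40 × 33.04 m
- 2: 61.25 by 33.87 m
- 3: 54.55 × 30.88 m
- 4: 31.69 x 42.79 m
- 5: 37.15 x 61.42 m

Ratios (long/short): 1 ≈ 1.475; 2 ≈ 1.808; 3 ≈ 1.767; 4 ≈ 1.350; 5 ≈ 1.653.
5:3 ≈ 1.667; option 5 is nearest (Δ 0.014).

5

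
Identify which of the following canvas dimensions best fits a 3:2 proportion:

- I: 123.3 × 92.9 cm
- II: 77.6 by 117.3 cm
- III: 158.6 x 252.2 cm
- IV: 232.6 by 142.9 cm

II

Ratios (long/short): I ≈ 1.327; II ≈ 1.512; III ≈ 1.590; IV ≈ 1.628.
3:2 ≈ 1.500; option II is nearest (Δ 0.012).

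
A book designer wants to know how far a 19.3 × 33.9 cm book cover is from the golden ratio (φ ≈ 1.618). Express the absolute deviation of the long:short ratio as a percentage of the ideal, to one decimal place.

8.6%

Ratio = 33.9 / 19.3 ≈ 1.7565.
Ideal golden ratio ≈ 1.6180. |1.7565 − 1.6180| / 1.6180 ≈ 8.56% → 8.6%.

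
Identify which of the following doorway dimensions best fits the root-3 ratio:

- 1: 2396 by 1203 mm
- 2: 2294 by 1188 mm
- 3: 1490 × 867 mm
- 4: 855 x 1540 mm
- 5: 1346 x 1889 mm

Target root-3 ≈ 1.732.
1: 1.992 (Δ0.260)  2: 1.931 (Δ0.199)  3: 1.719 (Δ0.013)  4: 1.801 (Δ0.069)  5: 1.403 (Δ0.329)

3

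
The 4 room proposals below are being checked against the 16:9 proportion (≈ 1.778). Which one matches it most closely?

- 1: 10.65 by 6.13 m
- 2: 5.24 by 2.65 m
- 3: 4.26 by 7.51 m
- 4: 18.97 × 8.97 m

3

Target 16:9 ≈ 1.778.
1: 1.737 (Δ0.041)  2: 1.977 (Δ0.199)  3: 1.763 (Δ0.015)  4: 2.115 (Δ0.337)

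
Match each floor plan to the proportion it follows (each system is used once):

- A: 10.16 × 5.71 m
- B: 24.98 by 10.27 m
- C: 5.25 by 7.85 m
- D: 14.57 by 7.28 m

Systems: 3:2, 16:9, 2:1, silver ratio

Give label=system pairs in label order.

A=16:9, B=silver ratio, C=3:2, D=2:1

A = 10.16/5.71 ≈ 1.779 → 16:9 (1.778)
B = 24.98/10.27 ≈ 2.432 → silver ratio (2.414)
C = 7.85/5.25 ≈ 1.495 → 3:2 (1.500)
D = 14.57/7.28 ≈ 2.001 → 2:1 (2.000)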